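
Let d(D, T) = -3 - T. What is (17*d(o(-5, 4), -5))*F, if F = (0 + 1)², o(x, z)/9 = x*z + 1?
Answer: 34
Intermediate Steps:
o(x, z) = 9 + 9*x*z (o(x, z) = 9*(x*z + 1) = 9*(1 + x*z) = 9 + 9*x*z)
F = 1 (F = 1² = 1)
(17*d(o(-5, 4), -5))*F = (17*(-3 - 1*(-5)))*1 = (17*(-3 + 5))*1 = (17*2)*1 = 34*1 = 34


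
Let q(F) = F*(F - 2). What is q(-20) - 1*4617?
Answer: -4177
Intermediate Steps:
q(F) = F*(-2 + F)
q(-20) - 1*4617 = -20*(-2 - 20) - 1*4617 = -20*(-22) - 4617 = 440 - 4617 = -4177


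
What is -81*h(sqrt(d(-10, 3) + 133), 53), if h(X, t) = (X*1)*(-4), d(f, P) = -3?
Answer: 324*sqrt(130) ≈ 3694.2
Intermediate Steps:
h(X, t) = -4*X (h(X, t) = X*(-4) = -4*X)
-81*h(sqrt(d(-10, 3) + 133), 53) = -(-324)*sqrt(-3 + 133) = -(-324)*sqrt(130) = 324*sqrt(130)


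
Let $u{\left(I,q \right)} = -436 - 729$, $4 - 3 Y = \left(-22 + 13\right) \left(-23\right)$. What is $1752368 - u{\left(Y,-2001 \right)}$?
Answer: $1753533$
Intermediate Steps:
$Y = - \frac{203}{3}$ ($Y = \frac{4}{3} - \frac{\left(-22 + 13\right) \left(-23\right)}{3} = \frac{4}{3} - \frac{\left(-9\right) \left(-23\right)}{3} = \frac{4}{3} - 69 = - \frac{203}{3} \approx -67.667$)
$u{\left(I,q \right)} = -1165$
$1752368 - u{\left(Y,-2001 \right)} = 1752368 - -1165 = 1752368 + 1165 = 1753533$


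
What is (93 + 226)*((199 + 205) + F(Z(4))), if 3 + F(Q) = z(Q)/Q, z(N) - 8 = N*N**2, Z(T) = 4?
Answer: 133661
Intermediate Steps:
z(N) = 8 + N**3 (z(N) = 8 + N*N**2 = 8 + N**3)
F(Q) = -3 + (8 + Q**3)/Q
(93 + 226)*((199 + 205) + F(Z(4))) = (93 + 226)*((199 + 205) + (-3 + 4**2 + 8/4)) = 319*(404 + (-3 + 16 + 8*(1/4))) = 319*(404 + (-3 + 16 + 2)) = 319*(404 + 15) = 319*419 = 133661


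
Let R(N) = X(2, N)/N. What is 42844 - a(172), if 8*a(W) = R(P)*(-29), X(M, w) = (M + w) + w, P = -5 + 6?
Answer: 85717/2 ≈ 42859.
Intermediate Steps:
P = 1
X(M, w) = M + 2*w
R(N) = (2 + 2*N)/N
a(W) = -29/2 (a(W) = ((2 + 2/1)*(-29))/8 = ((2 + 2*1)*(-29))/8 = ((2 + 2)*(-29))/8 = (4*(-29))/8 = (⅛)*(-116) = -29/2)
42844 - a(172) = 42844 - 1*(-29/2) = 42844 + 29/2 = 85717/2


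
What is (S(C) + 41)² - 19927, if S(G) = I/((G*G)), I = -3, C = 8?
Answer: -74751351/4096 ≈ -18250.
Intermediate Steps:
S(G) = -3/G²
(S(C) + 41)² - 19927 = (-3/8² + 41)² - 19927 = (-3*1/64 + 41)² - 19927 = (-3/64 + 41)² - 19927 = (2621/64)² - 19927 = 6869641/4096 - 19927 = -74751351/4096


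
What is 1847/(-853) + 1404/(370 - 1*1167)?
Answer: -2669671/679841 ≈ -3.9269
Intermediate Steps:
1847/(-853) + 1404/(370 - 1*1167) = 1847*(-1/853) + 1404/(370 - 1167) = -1847/853 + 1404/(-797) = -1847/853 + 1404*(-1/797) = -1847/853 - 1404/797 = -2669671/679841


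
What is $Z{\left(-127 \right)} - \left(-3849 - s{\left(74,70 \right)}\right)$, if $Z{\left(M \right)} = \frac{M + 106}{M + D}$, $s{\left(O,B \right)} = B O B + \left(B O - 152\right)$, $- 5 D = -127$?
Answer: $\frac{188710421}{508} \approx 3.7148 \cdot 10^{5}$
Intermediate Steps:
$D = \frac{127}{5}$ ($D = \left(- \frac{1}{5}\right) \left(-127\right) = \frac{127}{5} \approx 25.4$)
$s{\left(O,B \right)} = -152 + B O + O B^{2}$ ($s{\left(O,B \right)} = O B^{2} + \left(-152 + B O\right) = -152 + B O + O B^{2}$)
$Z{\left(M \right)} = \frac{106 + M}{\frac{127}{5} + M}$ ($Z{\left(M \right)} = \frac{M + 106}{M + \frac{127}{5}} = \frac{106 + M}{\frac{127}{5} + M}$)
$Z{\left(-127 \right)} - \left(-3849 - s{\left(74,70 \right)}\right) = \frac{5 \left(106 - 127\right)}{127 + 5 \left(-127\right)} - \left(-3849 - \left(-152 + 70 \cdot 74 + 74 \cdot 70^{2}\right)\right) = 5 \frac{1}{127 - 635} \left(-21\right) - \left(-3849 - \left(-152 + 5180 + 74 \cdot 4900\right)\right) = 5 \frac{1}{-508} \left(-21\right) - \left(-3849 - \left(-152 + 5180 + 362600\right)\right) = 5 \left(- \frac{1}{508}\right) \left(-21\right) - \left(-3849 - 367628\right) = \frac{105}{508} - \left(-3849 - 367628\right) = \frac{105}{508} - -371477 = \frac{105}{508} + 371477 = \frac{188710421}{508}$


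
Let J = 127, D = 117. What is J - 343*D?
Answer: -40004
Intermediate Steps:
J - 343*D = 127 - 343*117 = 127 - 40131 = -40004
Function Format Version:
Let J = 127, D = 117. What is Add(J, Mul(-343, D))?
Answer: -40004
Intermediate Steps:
Add(J, Mul(-343, D)) = Add(127, Mul(-343, 117)) = Add(127, -40131) = -40004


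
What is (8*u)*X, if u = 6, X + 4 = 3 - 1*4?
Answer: -240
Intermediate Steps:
X = -5 (X = -4 + (3 - 1*4) = -4 + (3 - 4) = -4 - 1 = -5)
(8*u)*X = (8*6)*(-5) = 48*(-5) = -240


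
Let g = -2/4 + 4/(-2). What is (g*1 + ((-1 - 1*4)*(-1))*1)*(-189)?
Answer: -945/2 ≈ -472.50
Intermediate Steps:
g = -5/2 (g = -2*¼ + 4*(-½) = -½ - 2 = -5/2 ≈ -2.5000)
(g*1 + ((-1 - 1*4)*(-1))*1)*(-189) = (-5/2*1 + ((-1 - 1*4)*(-1))*1)*(-189) = (-5/2 + ((-1 - 4)*(-1))*1)*(-189) = (-5/2 - 5*(-1)*1)*(-189) = (-5/2 + 5*1)*(-189) = (-5/2 + 5)*(-189) = (5/2)*(-189) = -945/2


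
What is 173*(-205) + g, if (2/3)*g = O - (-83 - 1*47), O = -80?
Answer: -35390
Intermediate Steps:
g = 75 (g = 3*(-80 - (-83 - 1*47))/2 = 3*(-80 - (-83 - 47))/2 = 3*(-80 - 1*(-130))/2 = 3*(-80 + 130)/2 = (3/2)*50 = 75)
173*(-205) + g = 173*(-205) + 75 = -35465 + 75 = -35390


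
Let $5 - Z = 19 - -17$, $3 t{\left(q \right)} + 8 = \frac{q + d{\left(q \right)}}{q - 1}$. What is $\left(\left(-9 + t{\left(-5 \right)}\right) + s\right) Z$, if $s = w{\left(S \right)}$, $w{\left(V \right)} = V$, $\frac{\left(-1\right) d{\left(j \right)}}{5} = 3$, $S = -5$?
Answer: $\frac{4340}{9} \approx 482.22$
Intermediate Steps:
$d{\left(j \right)} = -15$ ($d{\left(j \right)} = \left(-5\right) 3 = -15$)
$s = -5$
$t{\left(q \right)} = - \frac{8}{3} + \frac{-15 + q}{3 \left(-1 + q\right)}$ ($t{\left(q \right)} = - \frac{8}{3} + \frac{\left(q - 15\right) \frac{1}{q - 1}}{3} = - \frac{8}{3} + \frac{\left(-15 + q\right) \frac{1}{-1 + q}}{3} = - \frac{8}{3} + \frac{\frac{1}{-1 + q} \left(-15 + q\right)}{3} = - \frac{8}{3} + \frac{-15 + q}{3 \left(-1 + q\right)}$)
$Z = -31$ ($Z = 5 - \left(19 - -17\right) = 5 - \left(19 + 17\right) = 5 - 36 = -31$)
$\left(\left(-9 + t{\left(-5 \right)}\right) + s\right) Z = \left(\left(-9 + \frac{7 \left(-1 - -5\right)}{3 \left(-1 - 5\right)}\right) - 5\right) \left(-31\right) = \left(\left(-9 + \frac{7 \left(-1 + 5\right)}{3 \left(-6\right)}\right) - 5\right) \left(-31\right) = \left(\left(-9 + \frac{7}{3} \left(- \frac{1}{6}\right) 4\right) - 5\right) \left(-31\right) = \left(\left(-9 - \frac{14}{9}\right) - 5\right) \left(-31\right) = \left(- \frac{95}{9} - 5\right) \left(-31\right) = \left(- \frac{140}{9}\right) \left(-31\right) = \frac{4340}{9}$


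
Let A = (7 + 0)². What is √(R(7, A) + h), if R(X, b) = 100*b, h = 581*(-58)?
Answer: 11*I*√238 ≈ 169.7*I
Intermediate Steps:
h = -33698
A = 49 (A = 7² = 49)
√(R(7, A) + h) = √(100*49 - 33698) = √(4900 - 33698) = √(-28798) = 11*I*√238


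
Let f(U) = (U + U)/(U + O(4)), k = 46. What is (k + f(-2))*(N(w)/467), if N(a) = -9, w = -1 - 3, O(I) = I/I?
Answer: -450/467 ≈ -0.96360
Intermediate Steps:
O(I) = 1
w = -4
f(U) = 2*U/(1 + U) (f(U) = (U + U)/(U + 1) = (2*U)/(1 + U) = 2*U/(1 + U))
(k + f(-2))*(N(w)/467) = (46 + 2*(-2)/(1 - 2))*(-9/467) = (46 + 2*(-2)/(-1))*(-9*1/467) = (46 + 2*(-2)*(-1))*(-9/467) = (46 + 4)*(-9/467) = 50*(-9/467) = -450/467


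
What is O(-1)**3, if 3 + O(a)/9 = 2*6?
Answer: 531441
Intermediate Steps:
O(a) = 81 (O(a) = -27 + 9*(2*6) = -27 + 9*12 = -27 + 108 = 81)
O(-1)**3 = 81**3 = 531441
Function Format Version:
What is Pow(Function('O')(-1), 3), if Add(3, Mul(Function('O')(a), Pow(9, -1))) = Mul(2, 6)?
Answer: 531441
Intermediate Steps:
Function('O')(a) = 81 (Function('O')(a) = Add(-27, Mul(9, Mul(2, 6))) = Add(-27, Mul(9, 12)) = Add(-27, 108) = 81)
Pow(Function('O')(-1), 3) = Pow(81, 3) = 531441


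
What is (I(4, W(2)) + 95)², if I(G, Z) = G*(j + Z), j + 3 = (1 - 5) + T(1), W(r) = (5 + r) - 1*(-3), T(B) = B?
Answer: 12321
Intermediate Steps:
W(r) = 8 + r (W(r) = (5 + r) + 3 = 8 + r)
j = -6 (j = -3 + ((1 - 5) + 1) = -3 + (-4 + 1) = -3 - 3 = -6)
I(G, Z) = G*(-6 + Z)
(I(4, W(2)) + 95)² = (4*(-6 + (8 + 2)) + 95)² = (4*(-6 + 10) + 95)² = (4*4 + 95)² = (16 + 95)² = 111² = 12321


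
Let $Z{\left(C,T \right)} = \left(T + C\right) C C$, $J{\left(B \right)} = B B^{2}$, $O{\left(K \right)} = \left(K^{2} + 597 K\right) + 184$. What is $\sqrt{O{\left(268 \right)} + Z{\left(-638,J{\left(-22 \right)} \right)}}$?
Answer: $2 i \sqrt{1148416645} \approx 67777.0 i$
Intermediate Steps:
$O{\left(K \right)} = 184 + K^{2} + 597 K$
$J{\left(B \right)} = B^{3}$
$Z{\left(C,T \right)} = C^{2} \left(C + T\right)$ ($Z{\left(C,T \right)} = \left(C + T\right) C^{2} = C^{2} \left(C + T\right)$)
$\sqrt{O{\left(268 \right)} + Z{\left(-638,J{\left(-22 \right)} \right)}} = \sqrt{\left(184 + 268^{2} + 597 \cdot 268\right) + \left(-638\right)^{2} \left(-638 + \left(-22\right)^{3}\right)} = \sqrt{\left(184 + 71824 + 159996\right) + 407044 \left(-638 - 10648\right)} = \sqrt{232004 + 407044 \left(-11286\right)} = \sqrt{232004 - 4593898584} = \sqrt{-4593666580} = 2 i \sqrt{1148416645}$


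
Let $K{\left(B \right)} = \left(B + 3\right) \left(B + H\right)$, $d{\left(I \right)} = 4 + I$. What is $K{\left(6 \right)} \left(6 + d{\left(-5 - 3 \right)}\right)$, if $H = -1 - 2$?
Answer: $54$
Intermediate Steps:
$H = -3$ ($H = -1 - 2 = -3$)
$K{\left(B \right)} = \left(-3 + B\right) \left(3 + B\right)$ ($K{\left(B \right)} = \left(B + 3\right) \left(B - 3\right) = \left(3 + B\right) \left(-3 + B\right) = \left(-3 + B\right) \left(3 + B\right)$)
$K{\left(6 \right)} \left(6 + d{\left(-5 - 3 \right)}\right) = \left(-9 + 6^{2}\right) \left(6 + \left(4 - 8\right)\right) = \left(-9 + 36\right) \left(6 + \left(4 - 8\right)\right) = 27 \left(6 - 4\right) = 27 \cdot 2 = 54$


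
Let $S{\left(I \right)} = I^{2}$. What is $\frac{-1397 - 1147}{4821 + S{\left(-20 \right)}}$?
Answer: $- \frac{2544}{5221} \approx -0.48726$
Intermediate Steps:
$\frac{-1397 - 1147}{4821 + S{\left(-20 \right)}} = \frac{-1397 - 1147}{4821 + \left(-20\right)^{2}} = - \frac{2544}{4821 + 400} = - \frac{2544}{5221}$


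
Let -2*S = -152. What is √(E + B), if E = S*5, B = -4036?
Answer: 2*I*√914 ≈ 60.465*I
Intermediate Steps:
S = 76 (S = -½*(-152) = 76)
E = 380 (E = 76*5 = 380)
√(E + B) = √(380 - 4036) = √(-3656) = 2*I*√914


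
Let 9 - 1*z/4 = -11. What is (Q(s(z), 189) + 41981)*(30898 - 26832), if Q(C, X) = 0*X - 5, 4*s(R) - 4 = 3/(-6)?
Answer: 170674416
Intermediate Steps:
z = 80 (z = 36 - 4*(-11) = 36 + 44 = 80)
s(R) = 7/8 (s(R) = 1 + (3/(-6))/4 = 1 + (3*(-⅙))/4 = 1 + (¼)*(-½) = 1 - ⅛ = 7/8)
Q(C, X) = -5 (Q(C, X) = 0 - 5 = -5)
(Q(s(z), 189) + 41981)*(30898 - 26832) = (-5 + 41981)*(30898 - 26832) = 41976*4066 = 170674416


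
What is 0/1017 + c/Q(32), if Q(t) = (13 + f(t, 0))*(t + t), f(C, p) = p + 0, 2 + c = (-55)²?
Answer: 3023/832 ≈ 3.6334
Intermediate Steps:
c = 3023 (c = -2 + (-55)² = -2 + 3025 = 3023)
f(C, p) = p
Q(t) = 26*t (Q(t) = (13 + 0)*(t + t) = 13*(2*t) = 26*t)
0/1017 + c/Q(32) = 0/1017 + 3023/((26*32)) = 0*(1/1017) + 3023/832 = 0 + 3023*(1/832) = 0 + 3023/832 = 3023/832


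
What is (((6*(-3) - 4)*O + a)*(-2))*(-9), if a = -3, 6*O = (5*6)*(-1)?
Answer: 1926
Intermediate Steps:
O = -5 (O = ((5*6)*(-1))/6 = (30*(-1))/6 = (⅙)*(-30) = -5)
(((6*(-3) - 4)*O + a)*(-2))*(-9) = (((6*(-3) - 4)*(-5) - 3)*(-2))*(-9) = (((-18 - 4)*(-5) - 3)*(-2))*(-9) = ((-22*(-5) - 3)*(-2))*(-9) = ((110 - 3)*(-2))*(-9) = (107*(-2))*(-9) = -214*(-9) = 1926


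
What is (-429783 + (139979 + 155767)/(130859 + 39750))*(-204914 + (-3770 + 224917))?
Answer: -1190277454255533/170609 ≈ -6.9766e+9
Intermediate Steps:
(-429783 + (139979 + 155767)/(130859 + 39750))*(-204914 + (-3770 + 224917)) = (-429783 + 295746/170609)*(-204914 + 221147) = (-429783 + 295746*(1/170609))*16233 = (-429783 + 295746/170609)*16233 = -73324552101/170609*16233 = -1190277454255533/170609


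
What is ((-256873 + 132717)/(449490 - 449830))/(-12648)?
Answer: -31039/1075080 ≈ -0.028871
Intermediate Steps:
((-256873 + 132717)/(449490 - 449830))/(-12648) = -124156/(-340)*(-1/12648) = -124156*(-1/340)*(-1/12648) = (31039/85)*(-1/12648) = -31039/1075080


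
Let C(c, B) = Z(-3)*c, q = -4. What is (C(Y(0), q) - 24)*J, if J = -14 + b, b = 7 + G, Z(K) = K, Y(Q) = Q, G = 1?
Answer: 144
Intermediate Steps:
b = 8 (b = 7 + 1 = 8)
C(c, B) = -3*c
J = -6 (J = -14 + 8 = -6)
(C(Y(0), q) - 24)*J = (-3*0 - 24)*(-6) = (0 - 24)*(-6) = -24*(-6) = 144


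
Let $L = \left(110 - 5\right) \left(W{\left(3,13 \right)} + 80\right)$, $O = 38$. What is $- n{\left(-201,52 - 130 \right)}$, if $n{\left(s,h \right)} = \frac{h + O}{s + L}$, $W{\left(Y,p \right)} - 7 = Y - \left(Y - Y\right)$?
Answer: $\frac{40}{9249} \approx 0.0043248$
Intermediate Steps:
$W{\left(Y,p \right)} = 7 + Y$ ($W{\left(Y,p \right)} = 7 + \left(Y - \left(Y - Y\right)\right) = 7 + \left(Y - 0\right) = 7 + \left(Y + 0\right) = 7 + Y$)
$L = 9450$ ($L = \left(110 - 5\right) \left(\left(7 + 3\right) + 80\right) = 105 \left(10 + 80\right) = 105 \cdot 90 = 9450$)
$n{\left(s,h \right)} = \frac{38 + h}{9450 + s}$ ($n{\left(s,h \right)} = \frac{h + 38}{s + 9450} = \frac{38 + h}{9450 + s}$)
$- n{\left(-201,52 - 130 \right)} = - \frac{38 + \left(52 - 130\right)}{9450 - 201} = - \frac{38 - 78}{9249} = - \frac{-40}{9249} = \left(-1\right) \left(- \frac{40}{9249}\right) = \frac{40}{9249}$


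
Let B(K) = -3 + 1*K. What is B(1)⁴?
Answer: 16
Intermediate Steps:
B(K) = -3 + K
B(1)⁴ = (-3 + 1)⁴ = (-2)⁴ = 16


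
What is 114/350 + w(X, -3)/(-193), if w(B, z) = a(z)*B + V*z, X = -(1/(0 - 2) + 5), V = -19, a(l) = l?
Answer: -2673/67550 ≈ -0.039571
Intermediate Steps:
X = -9/2 (X = -(1/(-2) + 5) = -(-½ + 5) = -1*9/2 = -9/2 ≈ -4.5000)
w(B, z) = -19*z + B*z (w(B, z) = z*B - 19*z = B*z - 19*z = -19*z + B*z)
114/350 + w(X, -3)/(-193) = 114/350 - 3*(-19 - 9/2)/(-193) = 114*(1/350) - 3*(-47/2)*(-1/193) = 57/175 + (141/2)*(-1/193) = 57/175 - 141/386 = -2673/67550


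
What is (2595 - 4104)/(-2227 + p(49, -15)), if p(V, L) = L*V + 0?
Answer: 1509/2962 ≈ 0.50945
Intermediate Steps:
p(V, L) = L*V
(2595 - 4104)/(-2227 + p(49, -15)) = (2595 - 4104)/(-2227 - 15*49) = -1509/(-2227 - 735) = -1509/(-2962) = -1509*(-1/2962) = 1509/2962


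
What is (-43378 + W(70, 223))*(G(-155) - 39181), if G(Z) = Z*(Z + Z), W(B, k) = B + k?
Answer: -382120865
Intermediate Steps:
G(Z) = 2*Z² (G(Z) = Z*(2*Z) = 2*Z²)
(-43378 + W(70, 223))*(G(-155) - 39181) = (-43378 + (70 + 223))*(2*(-155)² - 39181) = (-43378 + 293)*(2*24025 - 39181) = -43085*(48050 - 39181) = -43085*8869 = -382120865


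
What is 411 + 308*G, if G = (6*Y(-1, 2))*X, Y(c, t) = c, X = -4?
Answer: 7803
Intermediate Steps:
G = 24 (G = (6*(-1))*(-4) = -6*(-4) = 24)
411 + 308*G = 411 + 308*24 = 411 + 7392 = 7803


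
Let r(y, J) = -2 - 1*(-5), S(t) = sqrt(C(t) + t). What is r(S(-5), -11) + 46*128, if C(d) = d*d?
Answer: 5891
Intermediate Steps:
C(d) = d**2
S(t) = sqrt(t + t**2) (S(t) = sqrt(t**2 + t) = sqrt(t + t**2))
r(y, J) = 3 (r(y, J) = -2 + 5 = 3)
r(S(-5), -11) + 46*128 = 3 + 46*128 = 3 + 5888 = 5891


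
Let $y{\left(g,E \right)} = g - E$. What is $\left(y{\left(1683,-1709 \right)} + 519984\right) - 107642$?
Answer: $415734$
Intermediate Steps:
$\left(y{\left(1683,-1709 \right)} + 519984\right) - 107642 = \left(\left(1683 - -1709\right) + 519984\right) - 107642 = \left(\left(1683 + 1709\right) + 519984\right) - 107642 = \left(3392 + 519984\right) - 107642 = 523376 - 107642 = 415734$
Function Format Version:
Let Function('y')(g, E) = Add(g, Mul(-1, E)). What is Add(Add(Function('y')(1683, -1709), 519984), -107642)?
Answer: 415734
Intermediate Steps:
Add(Add(Function('y')(1683, -1709), 519984), -107642) = Add(Add(Add(1683, Mul(-1, -1709)), 519984), -107642) = Add(Add(Add(1683, 1709), 519984), -107642) = Add(Add(3392, 519984), -107642) = Add(523376, -107642) = 415734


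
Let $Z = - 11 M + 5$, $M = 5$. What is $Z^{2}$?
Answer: $2500$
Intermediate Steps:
$Z = -50$ ($Z = \left(-11\right) 5 + 5 = -55 + 5 = -50$)
$Z^{2} = \left(-50\right)^{2} = 2500$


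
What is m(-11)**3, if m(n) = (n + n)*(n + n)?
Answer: 113379904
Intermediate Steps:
m(n) = 4*n**2 (m(n) = (2*n)*(2*n) = 4*n**2)
m(-11)**3 = (4*(-11)**2)**3 = (4*121)**3 = 484**3 = 113379904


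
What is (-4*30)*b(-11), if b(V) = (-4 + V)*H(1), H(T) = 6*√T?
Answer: 10800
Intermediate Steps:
b(V) = -24 + 6*V (b(V) = (-4 + V)*(6*√1) = (-4 + V)*(6*1) = (-4 + V)*6 = -24 + 6*V)
(-4*30)*b(-11) = (-4*30)*(-24 + 6*(-11)) = -120*(-24 - 66) = -120*(-90) = 10800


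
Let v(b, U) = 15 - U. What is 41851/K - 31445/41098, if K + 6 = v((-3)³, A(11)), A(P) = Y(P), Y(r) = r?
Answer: -430013822/20549 ≈ -20926.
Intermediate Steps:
A(P) = P
K = -2 (K = -6 + (15 - 1*11) = -6 + (15 - 11) = -6 + 4 = -2)
41851/K - 31445/41098 = 41851/(-2) - 31445/41098 = 41851*(-½) - 31445*1/41098 = -41851/2 - 31445/41098 = -430013822/20549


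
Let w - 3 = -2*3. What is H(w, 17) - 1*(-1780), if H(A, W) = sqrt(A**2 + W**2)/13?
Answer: 1780 + sqrt(298)/13 ≈ 1781.3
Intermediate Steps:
w = -3 (w = 3 - 2*3 = 3 - 6 = -3)
H(A, W) = sqrt(A**2 + W**2)/13 (H(A, W) = sqrt(A**2 + W**2)*(1/13) = sqrt(A**2 + W**2)/13)
H(w, 17) - 1*(-1780) = sqrt((-3)**2 + 17**2)/13 - 1*(-1780) = sqrt(9 + 289)/13 + 1780 = sqrt(298)/13 + 1780 = 1780 + sqrt(298)/13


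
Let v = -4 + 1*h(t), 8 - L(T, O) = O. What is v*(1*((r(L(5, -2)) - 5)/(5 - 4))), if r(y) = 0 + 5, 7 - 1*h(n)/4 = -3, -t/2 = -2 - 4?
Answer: 0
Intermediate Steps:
t = 12 (t = -2*(-2 - 4) = -2*(-6) = 12)
h(n) = 40 (h(n) = 28 - 4*(-3) = 28 + 12 = 40)
L(T, O) = 8 - O
r(y) = 5
v = 36 (v = -4 + 1*40 = -4 + 40 = 36)
v*(1*((r(L(5, -2)) - 5)/(5 - 4))) = 36*(1*((5 - 5)/(5 - 4))) = 36*(1*(0/1)) = 36*(1*(0*1)) = 36*(1*0) = 36*0 = 0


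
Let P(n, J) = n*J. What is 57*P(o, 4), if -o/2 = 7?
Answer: -3192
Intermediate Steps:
o = -14 (o = -2*7 = -14)
P(n, J) = J*n
57*P(o, 4) = 57*(4*(-14)) = 57*(-56) = -3192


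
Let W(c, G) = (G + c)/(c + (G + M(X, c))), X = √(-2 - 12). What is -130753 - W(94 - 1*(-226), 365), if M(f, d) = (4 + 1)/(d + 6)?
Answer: -5839865901/44663 ≈ -1.3075e+5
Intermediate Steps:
X = I*√14 (X = √(-14) = I*√14 ≈ 3.7417*I)
M(f, d) = 5/(6 + d)
W(c, G) = (G + c)/(G + c + 5/(6 + c)) (W(c, G) = (G + c)/(c + (G + 5/(6 + c))) = (G + c)/(G + c + 5/(6 + c)))
-130753 - W(94 - 1*(-226), 365) = -130753 - (6 + (94 - 1*(-226)))*(365 + (94 - 1*(-226)))/(5 + (6 + (94 - 1*(-226)))*(365 + (94 - 1*(-226)))) = -130753 - (6 + (94 + 226))*(365 + (94 + 226))/(5 + (6 + (94 + 226))*(365 + (94 + 226))) = -130753 - (6 + 320)*(365 + 320)/(5 + (6 + 320)*(365 + 320)) = -130753 - 326*685/(5 + 326*685) = -130753 - 326*685/(5 + 223310) = -130753 - 326*685/223315 = -130753 - 1*44662/44663 = -130753 - 44662/44663 = -5839865901/44663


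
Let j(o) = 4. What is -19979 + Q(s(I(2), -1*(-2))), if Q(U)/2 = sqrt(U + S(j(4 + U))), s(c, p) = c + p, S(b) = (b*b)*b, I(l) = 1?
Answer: -19979 + 2*sqrt(67) ≈ -19963.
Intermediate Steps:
S(b) = b**3 (S(b) = b**2*b = b**3)
Q(U) = 2*sqrt(64 + U) (Q(U) = 2*sqrt(U + 4**3) = 2*sqrt(U + 64) = 2*sqrt(64 + U))
-19979 + Q(s(I(2), -1*(-2))) = -19979 + 2*sqrt(64 + (1 - 1*(-2))) = -19979 + 2*sqrt(64 + (1 + 2)) = -19979 + 2*sqrt(64 + 3) = -19979 + 2*sqrt(67)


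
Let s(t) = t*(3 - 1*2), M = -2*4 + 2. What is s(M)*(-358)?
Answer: 2148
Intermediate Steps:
M = -6 (M = -8 + 2 = -6)
s(t) = t (s(t) = t*(3 - 2) = t*1 = t)
s(M)*(-358) = -6*(-358) = 2148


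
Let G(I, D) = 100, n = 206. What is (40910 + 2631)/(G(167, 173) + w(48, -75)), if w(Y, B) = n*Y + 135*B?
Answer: -43541/137 ≈ -317.82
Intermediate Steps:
w(Y, B) = 135*B + 206*Y (w(Y, B) = 206*Y + 135*B = 135*B + 206*Y)
(40910 + 2631)/(G(167, 173) + w(48, -75)) = (40910 + 2631)/(100 + (135*(-75) + 206*48)) = 43541/(100 + (-10125 + 9888)) = 43541/(100 - 237) = 43541/(-137) = 43541*(-1/137) = -43541/137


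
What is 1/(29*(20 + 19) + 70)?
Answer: 1/1201 ≈ 0.00083264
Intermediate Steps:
1/(29*(20 + 19) + 70) = 1/(29*39 + 70) = 1/(1131 + 70) = 1/1201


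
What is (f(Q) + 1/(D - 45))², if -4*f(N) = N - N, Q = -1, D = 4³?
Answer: 1/361 ≈ 0.0027701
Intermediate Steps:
D = 64
f(N) = 0 (f(N) = -(N - N)/4 = -¼*0 = 0)
(f(Q) + 1/(D - 45))² = (0 + 1/(64 - 45))² = (0 + 1/19)² = (1/19)² = 1/361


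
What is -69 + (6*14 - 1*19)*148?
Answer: 9551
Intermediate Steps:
-69 + (6*14 - 1*19)*148 = -69 + (84 - 19)*148 = -69 + 65*148 = -69 + 9620 = 9551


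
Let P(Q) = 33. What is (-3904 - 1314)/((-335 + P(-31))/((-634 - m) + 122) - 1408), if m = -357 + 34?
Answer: 493101/132905 ≈ 3.7102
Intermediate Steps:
m = -323
(-3904 - 1314)/((-335 + P(-31))/((-634 - m) + 122) - 1408) = (-3904 - 1314)/((-335 + 33)/((-634 - 1*(-323)) + 122) - 1408) = -5218/(-302/((-634 + 323) + 122) - 1408) = -5218/(-302/(-311 + 122) - 1408) = -5218/(-302/(-189) - 1408) = -5218/(-302*(-1/189) - 1408) = -5218/(302/189 - 1408) = -5218/(-265810/189) = -5218*(-189/265810) = 493101/132905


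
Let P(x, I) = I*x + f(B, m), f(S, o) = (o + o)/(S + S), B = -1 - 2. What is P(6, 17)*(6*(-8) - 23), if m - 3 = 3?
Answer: -7100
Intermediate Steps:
B = -3
m = 6 (m = 3 + 3 = 6)
f(S, o) = o/S (f(S, o) = (2*o)/((2*S)) = (2*o)*(1/(2*S)) = o/S)
P(x, I) = -2 + I*x (P(x, I) = I*x + 6/(-3) = I*x + 6*(-⅓) = I*x - 2 = -2 + I*x)
P(6, 17)*(6*(-8) - 23) = (-2 + 17*6)*(6*(-8) - 23) = (-2 + 102)*(-48 - 23) = 100*(-71) = -7100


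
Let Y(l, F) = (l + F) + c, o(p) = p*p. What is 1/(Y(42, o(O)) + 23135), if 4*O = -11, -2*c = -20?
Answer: 16/371113 ≈ 4.3114e-5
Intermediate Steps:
c = 10 (c = -½*(-20) = 10)
O = -11/4 (O = (¼)*(-11) = -11/4 ≈ -2.7500)
o(p) = p²
Y(l, F) = 10 + F + l (Y(l, F) = (l + F) + 10 = (F + l) + 10 = 10 + F + l)
1/(Y(42, o(O)) + 23135) = 1/((10 + (-11/4)² + 42) + 23135) = 1/((10 + 121/16 + 42) + 23135) = 1/(953/16 + 23135) = 1/(371113/16) = 16/371113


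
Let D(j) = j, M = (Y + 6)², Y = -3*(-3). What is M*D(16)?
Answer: 3600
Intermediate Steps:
Y = 9
M = 225 (M = (9 + 6)² = 15² = 225)
M*D(16) = 225*16 = 3600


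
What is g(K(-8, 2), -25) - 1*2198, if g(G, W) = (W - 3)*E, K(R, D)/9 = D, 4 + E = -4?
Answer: -1974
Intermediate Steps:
E = -8 (E = -4 - 4 = -8)
K(R, D) = 9*D
g(G, W) = 24 - 8*W (g(G, W) = (W - 3)*(-8) = (-3 + W)*(-8) = 24 - 8*W)
g(K(-8, 2), -25) - 1*2198 = (24 - 8*(-25)) - 1*2198 = (24 + 200) - 2198 = 224 - 2198 = -1974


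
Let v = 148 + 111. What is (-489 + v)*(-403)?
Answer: 92690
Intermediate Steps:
v = 259
(-489 + v)*(-403) = (-489 + 259)*(-403) = -230*(-403) = 92690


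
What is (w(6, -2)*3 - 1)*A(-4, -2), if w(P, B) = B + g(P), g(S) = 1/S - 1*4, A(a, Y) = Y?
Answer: 37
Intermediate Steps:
g(S) = -4 + 1/S (g(S) = 1/S - 4 = -4 + 1/S)
w(P, B) = -4 + B + 1/P (w(P, B) = B + (-4 + 1/P) = -4 + B + 1/P)
(w(6, -2)*3 - 1)*A(-4, -2) = ((-4 - 2 + 1/6)*3 - 1)*(-2) = ((-4 - 2 + ⅙)*3 - 1)*(-2) = (-35/6*3 - 1)*(-2) = (-35/2 - 1)*(-2) = -37/2*(-2) = 37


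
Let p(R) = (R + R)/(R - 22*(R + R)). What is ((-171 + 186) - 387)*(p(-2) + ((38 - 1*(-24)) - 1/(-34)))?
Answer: -16855134/731 ≈ -23058.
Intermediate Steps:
p(R) = -2/43 (p(R) = (2*R)/(R - 44*R) = (2*R)/((-43*R)) = (2*R)*(-1/(43*R)) = -2/43)
((-171 + 186) - 387)*(p(-2) + ((38 - 1*(-24)) - 1/(-34))) = ((-171 + 186) - 387)*(-2/43 + ((38 - 1*(-24)) - 1/(-34))) = (15 - 387)*(-2/43 + ((38 + 24) - 1*(-1/34))) = -372*(-2/43 + (62 + 1/34)) = -372*(-2/43 + 2109/34) = -372*90619/1462 = -16855134/731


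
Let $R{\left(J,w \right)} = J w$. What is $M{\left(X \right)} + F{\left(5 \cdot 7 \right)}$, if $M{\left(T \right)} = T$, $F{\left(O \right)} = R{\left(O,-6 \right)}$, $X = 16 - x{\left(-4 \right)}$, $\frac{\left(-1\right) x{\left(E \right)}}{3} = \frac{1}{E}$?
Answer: $- \frac{779}{4} \approx -194.75$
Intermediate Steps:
$x{\left(E \right)} = - \frac{3}{E}$
$X = \frac{61}{4}$ ($X = 16 - - \frac{3}{-4} = 16 - \left(-3\right) \left(- \frac{1}{4}\right) = 16 - \frac{3}{4} = \frac{61}{4} \approx 15.25$)
$F{\left(O \right)} = - 6 O$ ($F{\left(O \right)} = O \left(-6\right) = - 6 O$)
$M{\left(X \right)} + F{\left(5 \cdot 7 \right)} = \frac{61}{4} - 6 \cdot 5 \cdot 7 = \frac{61}{4} - 210 = - \frac{779}{4}$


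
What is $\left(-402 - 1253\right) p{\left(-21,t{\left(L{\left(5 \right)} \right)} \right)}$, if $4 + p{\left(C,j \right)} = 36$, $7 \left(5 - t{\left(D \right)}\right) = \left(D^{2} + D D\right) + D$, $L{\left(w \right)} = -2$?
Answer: $-52960$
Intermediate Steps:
$t{\left(D \right)} = 5 - \frac{2 D^{2}}{7} - \frac{D}{7}$ ($t{\left(D \right)} = 5 - \frac{\left(D^{2} + D D\right) + D}{7} = 5 - \frac{\left(D^{2} + D^{2}\right) + D}{7} = 5 - \frac{2 D^{2} + D}{7} = 5 - \frac{D + 2 D^{2}}{7} = 5 - \left(\frac{D}{7} + \frac{2 D^{2}}{7}\right) = 5 - \frac{2 D^{2}}{7} - \frac{D}{7}$)
$p{\left(C,j \right)} = 32$ ($p{\left(C,j \right)} = -4 + 36 = 32$)
$\left(-402 - 1253\right) p{\left(-21,t{\left(L{\left(5 \right)} \right)} \right)} = \left(-402 - 1253\right) 32 = \left(-1655\right) 32 = -52960$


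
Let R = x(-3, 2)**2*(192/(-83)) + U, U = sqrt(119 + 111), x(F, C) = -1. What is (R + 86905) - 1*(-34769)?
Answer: 10098750/83 + sqrt(230) ≈ 1.2169e+5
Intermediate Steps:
U = sqrt(230) ≈ 15.166
R = -192/83 + sqrt(230) (R = (-1)**2*(192/(-83)) + sqrt(230) = 1*(192*(-1/83)) + sqrt(230) = 1*(-192/83) + sqrt(230) = -192/83 + sqrt(230) ≈ 12.852)
(R + 86905) - 1*(-34769) = ((-192/83 + sqrt(230)) + 86905) - 1*(-34769) = (7212923/83 + sqrt(230)) + 34769 = 10098750/83 + sqrt(230)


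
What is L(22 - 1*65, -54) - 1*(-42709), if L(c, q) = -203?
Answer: 42506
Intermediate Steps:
L(22 - 1*65, -54) - 1*(-42709) = -203 - 1*(-42709) = -203 + 42709 = 42506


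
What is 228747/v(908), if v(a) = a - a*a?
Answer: -228747/823556 ≈ -0.27776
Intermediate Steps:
v(a) = a - a**2
228747/v(908) = 228747/((908*(1 - 1*908))) = 228747/((908*(1 - 908))) = 228747/((908*(-907))) = 228747/(-823556) = 228747*(-1/823556) = -228747/823556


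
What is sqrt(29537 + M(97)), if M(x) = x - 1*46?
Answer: 2*sqrt(7397) ≈ 172.01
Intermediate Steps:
M(x) = -46 + x (M(x) = x - 46 = -46 + x)
sqrt(29537 + M(97)) = sqrt(29537 + (-46 + 97)) = sqrt(29537 + 51) = sqrt(29588) = 2*sqrt(7397)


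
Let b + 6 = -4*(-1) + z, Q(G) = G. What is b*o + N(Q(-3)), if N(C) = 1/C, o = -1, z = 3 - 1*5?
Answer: 11/3 ≈ 3.6667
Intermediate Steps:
z = -2 (z = 3 - 5 = -2)
b = -4 (b = -6 + (-4*(-1) - 2) = -6 + (4 - 2) = -6 + 2 = -4)
b*o + N(Q(-3)) = -4*(-1) + 1/(-3) = 4 - ⅓ = 11/3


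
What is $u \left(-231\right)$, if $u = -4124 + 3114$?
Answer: $233310$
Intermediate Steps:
$u = -1010$
$u \left(-231\right) = \left(-1010\right) \left(-231\right) = 233310$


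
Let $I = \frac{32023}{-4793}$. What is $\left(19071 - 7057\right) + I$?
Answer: $\frac{57551079}{4793} \approx 12007.0$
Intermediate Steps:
$I = - \frac{32023}{4793}$ ($I = 32023 \left(- \frac{1}{4793}\right) = - \frac{32023}{4793} \approx -6.6812$)
$\left(19071 - 7057\right) + I = \left(19071 - 7057\right) - \frac{32023}{4793} = 12014 - \frac{32023}{4793} = \frac{57551079}{4793}$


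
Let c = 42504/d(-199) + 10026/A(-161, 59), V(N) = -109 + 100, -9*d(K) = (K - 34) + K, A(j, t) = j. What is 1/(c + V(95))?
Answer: 322/262181 ≈ 0.0012282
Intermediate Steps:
d(K) = 34/9 - 2*K/9 (d(K) = -((K - 34) + K)/9 = -((-34 + K) + K)/9 = -(-34 + 2*K)/9 = 34/9 - 2*K/9)
V(N) = -9
c = 265079/322 (c = 42504/(34/9 - 2/9*(-199)) + 10026/(-161) = 42504/(34/9 + 398/9) + 10026*(-1/161) = 42504/48 - 10026/161 = 42504*(1/48) - 10026/161 = 1771/2 - 10026/161 = 265079/322 ≈ 823.23)
1/(c + V(95)) = 1/(265079/322 - 9) = 1/(262181/322) = 322/262181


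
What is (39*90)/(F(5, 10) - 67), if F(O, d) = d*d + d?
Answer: 3510/43 ≈ 81.628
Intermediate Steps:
F(O, d) = d + d**2 (F(O, d) = d**2 + d = d + d**2)
(39*90)/(F(5, 10) - 67) = (39*90)/(10*(1 + 10) - 67) = 3510/(10*11 - 67) = 3510/(110 - 67) = 3510/43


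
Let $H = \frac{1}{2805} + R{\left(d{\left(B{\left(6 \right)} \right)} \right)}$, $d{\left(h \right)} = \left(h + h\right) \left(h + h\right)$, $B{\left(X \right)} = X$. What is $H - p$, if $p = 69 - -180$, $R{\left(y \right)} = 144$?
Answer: $- \frac{294524}{2805} \approx -105.0$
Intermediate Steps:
$d{\left(h \right)} = 4 h^{2}$ ($d{\left(h \right)} = 2 h 2 h = 4 h^{2}$)
$p = 249$ ($p = 69 + 180 = 249$)
$H = \frac{403921}{2805}$ ($H = \frac{1}{2805} + 144 = \frac{403921}{2805} \approx 144.0$)
$H - p = \frac{403921}{2805} - 249 = - \frac{294524}{2805}$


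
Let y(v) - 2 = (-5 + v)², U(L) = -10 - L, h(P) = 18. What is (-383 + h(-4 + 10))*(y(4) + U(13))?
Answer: 7300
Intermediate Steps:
y(v) = 2 + (-5 + v)²
(-383 + h(-4 + 10))*(y(4) + U(13)) = (-383 + 18)*((2 + (-5 + 4)²) + (-10 - 1*13)) = -365*((2 + (-1)²) + (-10 - 13)) = -365*((2 + 1) - 23) = -365*(3 - 23) = -365*(-20) = 7300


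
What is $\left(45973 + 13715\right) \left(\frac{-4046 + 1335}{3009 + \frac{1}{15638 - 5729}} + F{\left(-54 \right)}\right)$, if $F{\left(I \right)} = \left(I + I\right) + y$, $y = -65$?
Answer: $- \frac{154743013755540}{14908091} \approx -1.038 \cdot 10^{7}$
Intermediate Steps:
$F{\left(I \right)} = -65 + 2 I$ ($F{\left(I \right)} = \left(I + I\right) - 65 = 2 I - 65 = -65 + 2 I$)
$\left(45973 + 13715\right) \left(\frac{-4046 + 1335}{3009 + \frac{1}{15638 - 5729}} + F{\left(-54 \right)}\right) = \left(45973 + 13715\right) \left(\frac{-4046 + 1335}{3009 + \frac{1}{15638 - 5729}} + \left(-65 + 2 \left(-54\right)\right)\right) = 59688 \left(- \frac{2711}{3009 + \frac{1}{9909}} - 173\right) = 59688 \left(- \frac{2711}{\frac{29816182}{9909}} - 173\right) = 59688 \left(\left(-2711\right) \frac{9909}{29816182} - 173\right) = 59688 \left(- \frac{26863299}{29816182} - 173\right) = 59688 \left(- \frac{5185062785}{29816182}\right) = - \frac{154743013755540}{14908091}$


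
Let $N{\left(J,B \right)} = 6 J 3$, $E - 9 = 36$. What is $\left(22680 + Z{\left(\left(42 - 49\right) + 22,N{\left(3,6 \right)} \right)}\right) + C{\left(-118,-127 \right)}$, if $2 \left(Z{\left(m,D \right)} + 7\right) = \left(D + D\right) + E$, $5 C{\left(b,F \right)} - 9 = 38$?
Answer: $\frac{227589}{10} \approx 22759.0$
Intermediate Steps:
$E = 45$ ($E = 9 + 36 = 45$)
$C{\left(b,F \right)} = \frac{47}{5}$ ($C{\left(b,F \right)} = \frac{9}{5} + \frac{1}{5} \cdot 38 = \frac{9}{5} + \frac{38}{5} = \frac{47}{5}$)
$N{\left(J,B \right)} = 18 J$
$Z{\left(m,D \right)} = \frac{31}{2} + D$ ($Z{\left(m,D \right)} = -7 + \frac{\left(D + D\right) + 45}{2} = -7 + \frac{2 D + 45}{2} = -7 + \frac{45 + 2 D}{2} = -7 + \left(\frac{45}{2} + D\right) = \frac{31}{2} + D$)
$\left(22680 + Z{\left(\left(42 - 49\right) + 22,N{\left(3,6 \right)} \right)}\right) + C{\left(-118,-127 \right)} = \left(22680 + \left(\frac{31}{2} + 18 \cdot 3\right)\right) + \frac{47}{5} = \left(22680 + \left(\frac{31}{2} + 54\right)\right) + \frac{47}{5} = \left(22680 + \frac{139}{2}\right) + \frac{47}{5} = \frac{45499}{2} + \frac{47}{5} = \frac{227589}{10}$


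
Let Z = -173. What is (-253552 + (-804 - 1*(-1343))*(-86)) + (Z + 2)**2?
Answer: -270665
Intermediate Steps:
(-253552 + (-804 - 1*(-1343))*(-86)) + (Z + 2)**2 = (-253552 + (-804 - 1*(-1343))*(-86)) + (-173 + 2)**2 = (-253552 + (-804 + 1343)*(-86)) + (-171)**2 = (-253552 + 539*(-86)) + 29241 = (-253552 - 46354) + 29241 = -299906 + 29241 = -270665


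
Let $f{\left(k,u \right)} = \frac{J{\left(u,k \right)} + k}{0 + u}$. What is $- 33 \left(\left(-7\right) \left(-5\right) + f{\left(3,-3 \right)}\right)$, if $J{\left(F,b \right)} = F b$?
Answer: $-1221$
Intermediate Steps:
$f{\left(k,u \right)} = \frac{k + k u}{u}$ ($f{\left(k,u \right)} = \frac{u k + k}{0 + u} = \frac{k u + k}{u} = \frac{k + k u}{u}$)
$- 33 \left(\left(-7\right) \left(-5\right) + f{\left(3,-3 \right)}\right) = - 33 \left(\left(-7\right) \left(-5\right) + \left(3 + \frac{3}{-3}\right)\right) = - 33 \left(35 + \left(3 + 3 \left(- \frac{1}{3}\right)\right)\right) = - 33 \left(35 + \left(3 - 1\right)\right) = - 33 \left(35 + 2\right) = \left(-33\right) 37 = -1221$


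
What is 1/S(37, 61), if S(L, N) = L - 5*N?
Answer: -1/268 ≈ -0.0037313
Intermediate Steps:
1/S(37, 61) = 1/(37 - 5*61) = 1/(37 - 305) = 1/(-268) = -1/268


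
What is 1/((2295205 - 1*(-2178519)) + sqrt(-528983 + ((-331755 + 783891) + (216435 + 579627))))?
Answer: 4473724/20014205708961 - sqrt(719215)/20014205708961 ≈ 2.2349e-7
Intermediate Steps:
1/((2295205 - 1*(-2178519)) + sqrt(-528983 + ((-331755 + 783891) + (216435 + 579627)))) = 1/((2295205 + 2178519) + sqrt(-528983 + (452136 + 796062))) = 1/(4473724 + sqrt(-528983 + 1248198)) = 1/(4473724 + sqrt(719215))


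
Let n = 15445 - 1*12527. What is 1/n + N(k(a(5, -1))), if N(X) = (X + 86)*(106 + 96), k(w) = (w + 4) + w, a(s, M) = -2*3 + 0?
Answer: 45976009/2918 ≈ 15756.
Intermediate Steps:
a(s, M) = -6 (a(s, M) = -6 + 0 = -6)
n = 2918 (n = 15445 - 12527 = 2918)
k(w) = 4 + 2*w (k(w) = (4 + w) + w = 4 + 2*w)
N(X) = 17372 + 202*X (N(X) = (86 + X)*202 = 17372 + 202*X)
1/n + N(k(a(5, -1))) = 1/2918 + (17372 + 202*(4 + 2*(-6))) = 1/2918 + (17372 + 202*(4 - 12)) = 1/2918 + (17372 + 202*(-8)) = 1/2918 + (17372 - 1616) = 1/2918 + 15756 = 45976009/2918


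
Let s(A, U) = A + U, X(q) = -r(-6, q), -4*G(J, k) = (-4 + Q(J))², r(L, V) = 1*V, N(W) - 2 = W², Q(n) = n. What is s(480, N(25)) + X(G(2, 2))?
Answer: 1108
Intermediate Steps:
N(W) = 2 + W²
r(L, V) = V
G(J, k) = -(-4 + J)²/4
X(q) = -q
s(480, N(25)) + X(G(2, 2)) = (480 + (2 + 25²)) - (-1)*(-4 + 2)²/4 = (480 + (2 + 625)) - (-1)*(-2)²/4 = (480 + 627) - (-1)*4/4 = 1107 - 1*(-1) = 1107 + 1 = 1108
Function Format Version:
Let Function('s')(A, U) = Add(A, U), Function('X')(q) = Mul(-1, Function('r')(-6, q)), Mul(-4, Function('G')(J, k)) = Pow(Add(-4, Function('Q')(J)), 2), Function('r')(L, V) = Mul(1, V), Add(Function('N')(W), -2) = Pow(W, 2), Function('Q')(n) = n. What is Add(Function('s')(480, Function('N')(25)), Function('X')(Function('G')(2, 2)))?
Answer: 1108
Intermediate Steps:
Function('N')(W) = Add(2, Pow(W, 2))
Function('r')(L, V) = V
Function('G')(J, k) = Mul(Rational(-1, 4), Pow(Add(-4, J), 2))
Function('X')(q) = Mul(-1, q)
Add(Function('s')(480, Function('N')(25)), Function('X')(Function('G')(2, 2))) = Add(Add(480, Add(2, Pow(25, 2))), Mul(-1, Mul(Rational(-1, 4), Pow(Add(-4, 2), 2)))) = Add(Add(480, Add(2, 625)), Mul(-1, Mul(Rational(-1, 4), Pow(-2, 2)))) = Add(Add(480, 627), Mul(-1, Mul(Rational(-1, 4), 4))) = Add(1107, Mul(-1, -1)) = Add(1107, 1) = 1108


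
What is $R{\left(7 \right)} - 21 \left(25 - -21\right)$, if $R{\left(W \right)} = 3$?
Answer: $-963$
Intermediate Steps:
$R{\left(7 \right)} - 21 \left(25 - -21\right) = 3 - 21 \left(25 - -21\right) = 3 - 21 \left(25 + 21\right) = 3 - 966 = -963$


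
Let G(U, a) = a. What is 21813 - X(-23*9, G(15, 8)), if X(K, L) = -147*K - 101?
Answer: -8515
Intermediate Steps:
X(K, L) = -101 - 147*K
21813 - X(-23*9, G(15, 8)) = 21813 - (-101 - (-3381)*9) = 21813 - (-101 - 147*(-207)) = 21813 - (-101 + 30429) = 21813 - 1*30328 = 21813 - 30328 = -8515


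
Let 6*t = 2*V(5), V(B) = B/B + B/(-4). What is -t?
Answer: 1/12 ≈ 0.083333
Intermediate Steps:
V(B) = 1 - B/4 (V(B) = 1 + B*(-1/4) = 1 - B/4)
t = -1/12 (t = (2*(1 - 1/4*5))/6 = (2*(1 - 5/4))/6 = (2*(-1/4))/6 = (1/6)*(-1/2) = -1/12 ≈ -0.083333)
-t = -1*(-1/12) = 1/12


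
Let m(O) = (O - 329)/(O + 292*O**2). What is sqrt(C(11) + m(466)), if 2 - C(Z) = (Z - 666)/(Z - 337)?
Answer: 2*I*sqrt(1253650789667921)/738273781 ≈ 0.095918*I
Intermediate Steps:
C(Z) = 2 - (-666 + Z)/(-337 + Z) (C(Z) = 2 - (Z - 666)/(Z - 337) = 2 - (-666 + Z)/(-337 + Z))
m(O) = (-329 + O)/(O + 292*O**2)
sqrt(C(11) + m(466)) = sqrt((-8 + 11)/(-337 + 11) + (-329 + 466)/(466*(1 + 292*466))) = sqrt(3/(-326) + (1/466)*137/(1 + 136072)) = sqrt(-1/326*3 + (1/466)*137/136073) = sqrt(-3/326 + (1/466)*(1/136073)*137) = sqrt(-3/326 + 137/63410018) = sqrt(-47546348/5167916467) = 2*I*sqrt(1253650789667921)/738273781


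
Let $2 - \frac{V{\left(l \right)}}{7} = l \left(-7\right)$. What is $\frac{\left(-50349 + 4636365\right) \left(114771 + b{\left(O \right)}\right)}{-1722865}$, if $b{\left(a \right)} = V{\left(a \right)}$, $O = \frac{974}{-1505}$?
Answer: $- \frac{113145989553312}{370415975} \approx -3.0546 \cdot 10^{5}$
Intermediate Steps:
$V{\left(l \right)} = 14 + 49 l$ ($V{\left(l \right)} = 14 - 7 l \left(-7\right) = 14 - 7 \left(- 7 l\right) = 14 + 49 l$)
$O = - \frac{974}{1505}$ ($O = 974 \left(- \frac{1}{1505}\right) = - \frac{974}{1505} \approx -0.64718$)
$b{\left(a \right)} = 14 + 49 a$
$\frac{\left(-50349 + 4636365\right) \left(114771 + b{\left(O \right)}\right)}{-1722865} = \frac{\left(-50349 + 4636365\right) \left(114771 + \left(14 + 49 \left(- \frac{974}{1505}\right)\right)\right)}{-1722865} = 4586016 \left(114771 + \left(14 - \frac{6818}{215}\right)\right) \left(- \frac{1}{1722865}\right) = 4586016 \left(114771 - \frac{3808}{215}\right) \left(- \frac{1}{1722865}\right) = 4586016 \cdot \frac{24671957}{215} \left(- \frac{1}{1722865}\right) = \frac{113145989553312}{215} \left(- \frac{1}{1722865}\right) = - \frac{113145989553312}{370415975}$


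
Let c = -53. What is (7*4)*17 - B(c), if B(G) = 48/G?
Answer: 25276/53 ≈ 476.91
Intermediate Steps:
(7*4)*17 - B(c) = (7*4)*17 - 48/(-53) = 28*17 - 48*(-1)/53 = 476 - 1*(-48/53) = 476 + 48/53 = 25276/53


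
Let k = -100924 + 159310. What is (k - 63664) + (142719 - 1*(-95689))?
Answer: 233130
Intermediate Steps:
k = 58386
(k - 63664) + (142719 - 1*(-95689)) = (58386 - 63664) + (142719 - 1*(-95689)) = -5278 + (142719 + 95689) = -5278 + 238408 = 233130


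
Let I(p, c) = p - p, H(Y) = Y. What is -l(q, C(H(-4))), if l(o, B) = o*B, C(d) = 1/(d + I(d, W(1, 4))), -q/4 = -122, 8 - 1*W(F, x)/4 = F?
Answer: 122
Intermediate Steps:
W(F, x) = 32 - 4*F
q = 488 (q = -4*(-122) = 488)
I(p, c) = 0
C(d) = 1/d (C(d) = 1/(d + 0) = 1/d)
l(o, B) = B*o
-l(q, C(H(-4))) = -488/(-4) = -(-1)*488/4 = -1*(-122) = 122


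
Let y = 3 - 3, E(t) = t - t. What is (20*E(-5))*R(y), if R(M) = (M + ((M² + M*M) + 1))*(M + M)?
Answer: 0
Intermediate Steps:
E(t) = 0
y = 0
R(M) = 2*M*(1 + M + 2*M²) (R(M) = (M + ((M² + M²) + 1))*(2*M) = (M + (2*M² + 1))*(2*M) = (M + (1 + 2*M²))*(2*M) = (1 + M + 2*M²)*(2*M) = 2*M*(1 + M + 2*M²))
(20*E(-5))*R(y) = (20*0)*(2*0*(1 + 0 + 2*0²)) = 0*(2*0*(1 + 0 + 2*0)) = 0*(2*0*(1 + 0 + 0)) = 0*(2*0*1) = 0*0 = 0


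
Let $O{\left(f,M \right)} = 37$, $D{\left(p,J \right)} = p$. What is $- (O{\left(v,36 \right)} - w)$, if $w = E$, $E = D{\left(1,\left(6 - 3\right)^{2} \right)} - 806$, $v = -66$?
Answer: $-842$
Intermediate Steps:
$E = -805$ ($E = 1 - 806 = -805$)
$w = -805$
$- (O{\left(v,36 \right)} - w) = - (37 - -805) = - (37 + 805) = \left(-1\right) 842 = -842$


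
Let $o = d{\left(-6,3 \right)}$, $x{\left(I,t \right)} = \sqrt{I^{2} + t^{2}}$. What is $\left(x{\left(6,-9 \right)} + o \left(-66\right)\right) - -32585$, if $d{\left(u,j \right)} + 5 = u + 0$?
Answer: $33311 + 3 \sqrt{13} \approx 33322.0$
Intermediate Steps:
$d{\left(u,j \right)} = -5 + u$ ($d{\left(u,j \right)} = -5 + \left(u + 0\right) = -5 + u$)
$o = -11$ ($o = -5 - 6 = -11$)
$\left(x{\left(6,-9 \right)} + o \left(-66\right)\right) - -32585 = \left(\sqrt{6^{2} + \left(-9\right)^{2}} - -726\right) - -32585 = \left(\sqrt{36 + 81} + 726\right) + 32585 = \left(\sqrt{117} + 726\right) + 32585 = \left(3 \sqrt{13} + 726\right) + 32585 = \left(726 + 3 \sqrt{13}\right) + 32585 = 33311 + 3 \sqrt{13}$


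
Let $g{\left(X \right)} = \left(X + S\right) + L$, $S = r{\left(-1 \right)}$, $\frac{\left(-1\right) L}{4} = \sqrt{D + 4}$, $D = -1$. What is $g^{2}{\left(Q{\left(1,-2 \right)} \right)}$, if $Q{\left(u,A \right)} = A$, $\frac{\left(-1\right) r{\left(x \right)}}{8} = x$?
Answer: $84 - 48 \sqrt{3} \approx 0.86156$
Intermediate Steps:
$r{\left(x \right)} = - 8 x$
$L = - 4 \sqrt{3}$ ($L = - 4 \sqrt{-1 + 4} = - 4 \sqrt{3} \approx -6.9282$)
$S = 8$ ($S = \left(-8\right) \left(-1\right) = 8$)
$g{\left(X \right)} = 8 + X - 4 \sqrt{3}$ ($g{\left(X \right)} = \left(X + 8\right) - 4 \sqrt{3} = \left(8 + X\right) - 4 \sqrt{3} = 8 + X - 4 \sqrt{3}$)
$g^{2}{\left(Q{\left(1,-2 \right)} \right)} = \left(8 - 2 - 4 \sqrt{3}\right)^{2} = \left(6 - 4 \sqrt{3}\right)^{2}$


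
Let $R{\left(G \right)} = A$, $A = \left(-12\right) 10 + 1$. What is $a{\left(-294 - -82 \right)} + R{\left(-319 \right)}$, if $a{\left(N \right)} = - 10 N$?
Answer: $2001$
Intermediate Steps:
$A = -119$ ($A = -120 + 1 = -119$)
$R{\left(G \right)} = -119$
$a{\left(-294 - -82 \right)} + R{\left(-319 \right)} = - 10 \left(-294 - -82\right) - 119 = - 10 \left(-294 + 82\right) - 119 = \left(-10\right) \left(-212\right) - 119 = 2120 - 119 = 2001$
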